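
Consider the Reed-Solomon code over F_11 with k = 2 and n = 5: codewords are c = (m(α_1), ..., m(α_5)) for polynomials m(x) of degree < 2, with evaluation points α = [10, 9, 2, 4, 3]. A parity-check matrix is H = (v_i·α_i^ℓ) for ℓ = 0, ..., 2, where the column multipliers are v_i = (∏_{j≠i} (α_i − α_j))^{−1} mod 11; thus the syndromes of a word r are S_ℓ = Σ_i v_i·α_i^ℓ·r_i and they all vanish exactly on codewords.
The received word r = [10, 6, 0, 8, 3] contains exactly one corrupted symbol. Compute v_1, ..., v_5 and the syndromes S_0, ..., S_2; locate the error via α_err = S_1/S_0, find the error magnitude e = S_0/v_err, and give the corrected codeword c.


S = (5, 4, 1), error at position 5, error magnitude e = 10, c = [10, 6, 0, 8, 4].

Step 1: column multipliers v_i = (∏_{j≠i}(α_i − α_j))^{−1} mod 11.
  i = 1 (α = 10): (10−9)(10−2)(10−4)(10−3) = 1·8·6·7 = 336 ≡ 6, so v_1 = 6^{−1} = 2 (mod 11).
  i = 2 (α = 9): (9−10)(9−2)(9−4)(9−3) = (−1)·7·5·6 = −210 ≡ 10, so v_2 = 10^{−1} = 10 (mod 11).
  i = 3 (α = 2): (2−10)(2−9)(2−4)(2−3) = (−8)·(−7)·(−2)·(−1) = 112 ≡ 2, so v_3 = 2^{−1} = 6 (mod 11).
  i = 4 (α = 4): (4−10)(4−9)(4−2)(4−3) = (−6)·(−5)·2·1 = 60 ≡ 5, so v_4 = 5^{−1} = 9 (mod 11).
  i = 5 (α = 3): (3−10)(3−9)(3−2)(3−4) = (−7)·(−6)·1·(−1) = −42 ≡ 2, so v_5 = 2^{−1} = 6 (mod 11).
  v = [2, 10, 6, 9, 6].
Step 2: syndromes of r = [10, 6, 0, 8, 3] (all sums mod 11).
  S_0 = Σ v_i r_i = 2·10 + 10·6 + 6·0 + 9·8 + 6·3 = 170 ≡ 5.
  S_1 = Σ v_i α_i r_i = 2·10·10 + 10·9·6 + 6·2·0 + 9·4·8 + 6·3·3 = 1082 ≡ 4.
  α_i^2 mod 11 = [1, 4, 4, 5, 9].
  S_2 = Σ v_i α_i^2 r_i = 2·1·10 + 10·4·6 + 6·4·0 + 9·5·8 + 6·9·3 = 782 ≡ 1.
  S = (5, 4, 1) ≠ 0, so r is not a codeword (an error is present).
Step 3: locate the error. For a single error e at position i, S_ℓ = v_i·e·α_i^ℓ, so α_err = S_1/S_0.
  S_0^{−1} = 5^{−1} = 9 (mod 11), so α_err = 4·9 = 36 ≡ 3 = α_5. Error position i = 5.
  Consistency check: S_2/S_1 = 1·3 = 3 ≡ 3 = α_err ✓ (single-error assumption holds).
Step 4: error magnitude e = S_0/v_5 = S_0·∏_{j≠5}(α_5 − α_j) = 5·2 = 10 ≡ 10 (mod 11).
Step 5: correct position 5: c_5 = r_5 − e = 3 − 10 ≡ 4 (mod 11). Hence c = [10, 6, 0, 8, 4].
  Check: interpolating c through the α_i gives m(x) = 3 + 4·x (degree < 2) with m(α_i) = c_i for every i, so c is indeed a codeword.


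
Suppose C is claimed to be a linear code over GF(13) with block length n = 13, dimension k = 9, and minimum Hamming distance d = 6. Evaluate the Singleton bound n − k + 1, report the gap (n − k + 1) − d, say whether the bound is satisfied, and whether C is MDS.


Singleton RHS = n − k + 1 = 5, slack = -1, bound violated (no such code; not MDS).

Singleton bound: d ≤ n − k + 1.
Here n = 13, k = 9, so n − k + 1 = 5.
Given d = 6, check d ≤ 5: NO.
Slack = (n − k + 1) − d = -1.
The slack is negative: d = 6 exceeds n − k + 1 = 5 by 1, so the Singleton bound is violated and no linear [13, 9, 6]_13 code can exist. In particular it is not MDS (MDS requires d = n − k + 1 exactly).
Description: the claimed parameters are [13, 9, 6]_13; such a code would be impossible (violates the Singleton bound).


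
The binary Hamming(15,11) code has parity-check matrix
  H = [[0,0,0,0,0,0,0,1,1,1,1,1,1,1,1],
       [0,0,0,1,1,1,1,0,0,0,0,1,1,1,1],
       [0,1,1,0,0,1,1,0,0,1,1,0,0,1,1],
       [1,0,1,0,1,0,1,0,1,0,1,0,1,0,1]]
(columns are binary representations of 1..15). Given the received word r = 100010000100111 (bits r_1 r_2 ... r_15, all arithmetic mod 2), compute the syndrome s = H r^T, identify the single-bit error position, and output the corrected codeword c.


s = (0, 0, 1, 0)^T, error position = 2, corrected codeword c = 110010000100111

Compute s = H r^T mod 2 one row at a time:
  s_1 = 0 + 0 + 1 + 0 + 0 + 1 + 1 + 1 = 4 ≡ 0 (mod 2).
  s_2 = 0 + 1 + 0 + 0 + 0 + 1 + 1 + 1 = 4 ≡ 0 (mod 2).
  s_3 = 0 + 0 + 0 + 0 + 1 + 0 + 1 + 1 = 3 ≡ 1 (mod 2).
  s_4 = 1 + 0 + 1 + 0 + 0 + 0 + 1 + 1 = 4 ≡ 0 (mod 2).
s = (0, 0, 1, 0)^T — this equals column 2 of H (binary 0010), so error is at position 2.
Correct: flip bit 2 of r = 100010000100111 to get c = 110010000100111.


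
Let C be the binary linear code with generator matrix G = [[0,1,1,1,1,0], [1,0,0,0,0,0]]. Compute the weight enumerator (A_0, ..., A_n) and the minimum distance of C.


Weight distribution: A_0 = 1, A_1 = 1, A_4 = 1, A_5 = 1. Minimum distance d = 1.

Enumerate all 2^2 = 4 messages m ∈ F_2^2.
For each, compute codeword c = mG in F_2^6, then tally its weight.
  m = 00 → c = 000000, weight = 0.
  m = 10 → c = 011110, weight = 4.
  m = 01 → c = 100000, weight = 1.
  m = 11 → c = 111110, weight = 5.
Tally weights:
  weight 0: 1 codewords.
  weight 1: 1 codewords.
  weight 4: 1 codewords.
  weight 5: 1 codewords.
Minimum distance d = smallest w > 0 with A_w > 0 = 1.
Sanity: Σ A_w = 4 = 2^2 = 4 ✓.


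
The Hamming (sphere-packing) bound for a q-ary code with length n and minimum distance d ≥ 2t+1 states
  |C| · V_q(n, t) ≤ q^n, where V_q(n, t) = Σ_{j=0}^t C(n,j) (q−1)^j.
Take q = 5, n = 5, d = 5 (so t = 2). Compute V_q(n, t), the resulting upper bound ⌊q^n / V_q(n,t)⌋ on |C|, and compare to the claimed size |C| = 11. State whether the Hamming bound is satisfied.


V_q(n, t) = 181, q^n = 3125, Hamming bound = 17, |C| = 11 ≤ bound (satisfied).

Step 1: Compute V_q(n, t) = Σ_{j=0}^2 C(n, j) (q−1)^j.
  j = 0: C(5,0)·(4)^0 = 1·1 = 1.
  j = 1: C(5,1)·(4)^1 = 5·4 = 20.
  j = 2: C(5,2)·(4)^2 = 10·16 = 160.
  V_q(n, t) = 1 + 20 + 160 = 181.
Step 2: q^n = 5^5 = 3125.
Step 3: Hamming bound ⌊q^n / V_q(n,t)⌋ = ⌊3125/181⌋ = 17.
Step 4: Compare |C| = 11 to 17: satisfied.
The claimed |C| lies below the Hamming bound.


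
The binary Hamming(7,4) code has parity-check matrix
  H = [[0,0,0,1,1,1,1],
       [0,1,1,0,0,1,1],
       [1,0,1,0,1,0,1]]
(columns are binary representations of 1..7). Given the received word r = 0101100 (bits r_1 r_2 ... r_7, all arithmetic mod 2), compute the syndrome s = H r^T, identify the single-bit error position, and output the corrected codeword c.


s = (0, 1, 1)^T, error position = 3, corrected codeword c = 0111100

Compute s = H r^T mod 2 one row at a time:
  s_1 = 1 + 1 + 0 + 0 = 2 ≡ 0 (mod 2).
  s_2 = 1 + 0 + 0 + 0 = 1 ≡ 1 (mod 2).
  s_3 = 0 + 0 + 1 + 0 = 1 ≡ 1 (mod 2).
s = (0, 1, 1)^T — this equals column 3 of H (binary 011), so error is at position 3.
Correct: flip bit 3 of r = 0101100 to get c = 0111100.


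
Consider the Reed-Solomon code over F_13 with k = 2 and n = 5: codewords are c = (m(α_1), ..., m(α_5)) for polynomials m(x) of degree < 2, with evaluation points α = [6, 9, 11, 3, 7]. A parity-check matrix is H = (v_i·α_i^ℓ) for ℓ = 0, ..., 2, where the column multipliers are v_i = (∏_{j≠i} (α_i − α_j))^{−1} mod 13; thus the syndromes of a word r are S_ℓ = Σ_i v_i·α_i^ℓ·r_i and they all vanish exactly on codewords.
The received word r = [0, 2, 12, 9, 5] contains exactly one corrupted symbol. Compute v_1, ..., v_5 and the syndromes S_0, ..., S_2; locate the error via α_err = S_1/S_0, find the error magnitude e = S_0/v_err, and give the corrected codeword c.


S = (6, 5, 2), error at position 4, error magnitude e = 11, c = [0, 2, 12, 11, 5].

Step 1: column multipliers v_i = (∏_{j≠i}(α_i − α_j))^{−1} mod 13.
  i = 1 (α = 6): (6−9)(6−11)(6−3)(6−7) = (−3)·(−5)·3·(−1) = −45 ≡ 7, so v_1 = 7^{−1} = 2 (mod 13).
  i = 2 (α = 9): (9−6)(9−11)(9−3)(9−7) = 3·(−2)·6·2 = −72 ≡ 6, so v_2 = 6^{−1} = 11 (mod 13).
  i = 3 (α = 11): (11−6)(11−9)(11−3)(11−7) = 5·2·8·4 = 320 ≡ 8, so v_3 = 8^{−1} = 5 (mod 13).
  i = 4 (α = 3): (3−6)(3−9)(3−11)(3−7) = (−3)·(−6)·(−8)·(−4) = 576 ≡ 4, so v_4 = 4^{−1} = 10 (mod 13).
  i = 5 (α = 7): (7−6)(7−9)(7−11)(7−3) = 1·(−2)·(−4)·4 = 32 ≡ 6, so v_5 = 6^{−1} = 11 (mod 13).
  v = [2, 11, 5, 10, 11].
Step 2: syndromes of r = [0, 2, 12, 9, 5] (all sums mod 13).
  S_0 = Σ v_i r_i = 2·0 + 11·2 + 5·12 + 10·9 + 11·5 = 227 ≡ 6.
  S_1 = Σ v_i α_i r_i = 2·6·0 + 11·9·2 + 5·11·12 + 10·3·9 + 11·7·5 = 1513 ≡ 5.
  α_i^2 mod 13 = [10, 3, 4, 9, 10].
  S_2 = Σ v_i α_i^2 r_i = 2·10·0 + 11·3·2 + 5·4·12 + 10·9·9 + 11·10·5 = 1666 ≡ 2.
  S = (6, 5, 2) ≠ 0, so r is not a codeword (an error is present).
Step 3: locate the error. For a single error e at position i, S_ℓ = v_i·e·α_i^ℓ, so α_err = S_1/S_0.
  S_0^{−1} = 6^{−1} = 11 (mod 13), so α_err = 5·11 = 55 ≡ 3 = α_4. Error position i = 4.
  Consistency check: S_2/S_1 = 2·8 = 16 ≡ 3 = α_err ✓ (single-error assumption holds).
Step 4: error magnitude e = S_0/v_4 = S_0·∏_{j≠4}(α_4 − α_j) = 6·4 = 24 ≡ 11 (mod 13).
Step 5: correct position 4: c_4 = r_4 − e = 9 − 11 ≡ 11 (mod 13). Hence c = [0, 2, 12, 11, 5].
  Check: interpolating c through the α_i gives m(x) = 9 + 5·x (degree < 2) with m(α_i) = c_i for every i, so c is indeed a codeword.


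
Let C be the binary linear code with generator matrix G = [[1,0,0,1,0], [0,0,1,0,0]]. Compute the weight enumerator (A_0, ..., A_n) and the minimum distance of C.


Weight distribution: A_0 = 1, A_1 = 1, A_2 = 1, A_3 = 1. Minimum distance d = 1.

Enumerate all 2^2 = 4 messages m ∈ F_2^2.
For each, compute codeword c = mG in F_2^5, then tally its weight.
  m = 00 → c = 00000, weight = 0.
  m = 10 → c = 10010, weight = 2.
  m = 01 → c = 00100, weight = 1.
  m = 11 → c = 10110, weight = 3.
Tally weights:
  weight 0: 1 codewords.
  weight 1: 1 codewords.
  weight 2: 1 codewords.
  weight 3: 1 codewords.
Minimum distance d = smallest w > 0 with A_w > 0 = 1.
Sanity: Σ A_w = 4 = 2^2 = 4 ✓.


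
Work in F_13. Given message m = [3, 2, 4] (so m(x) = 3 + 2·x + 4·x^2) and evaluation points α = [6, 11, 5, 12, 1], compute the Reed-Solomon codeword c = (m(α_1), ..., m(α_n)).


c = [3, 2, 9, 5, 9]

Message polynomial: m(x) = 3 + 2·x + 4·x^2 (mod 13).
For each evaluation point α_i, compute m(α_i) mod 13:
  α_1 = 6: Horner steps 4 → 0 → 3, so m(6) = 3.
  α_2 = 11: Horner steps 4 → 7 → 2, so m(11) = 2.
  α_3 = 5: Horner steps 4 → 9 → 9, so m(5) = 9.
  α_4 = 12: Horner steps 4 → 11 → 5, so m(12) = 5.
  α_5 = 1: Horner steps 4 → 6 → 9, so m(1) = 9.
Codeword c = [3, 2, 9, 5, 9] ∈ F_13^5.


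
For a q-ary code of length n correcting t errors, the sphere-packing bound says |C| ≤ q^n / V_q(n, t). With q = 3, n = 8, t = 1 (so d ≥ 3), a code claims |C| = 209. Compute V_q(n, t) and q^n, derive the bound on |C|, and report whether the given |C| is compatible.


V_q(n, t) = 17, q^n = 6561, Hamming bound = 385, |C| = 209 ≤ bound (satisfied).

Step 1: Compute V_q(n, t) = Σ_{j=0}^1 C(n, j) (q−1)^j.
  j = 0: C(8,0)·(2)^0 = 1·1 = 1.
  j = 1: C(8,1)·(2)^1 = 8·2 = 16.
  V_q(n, t) = 1 + 16 = 17.
Step 2: q^n = 3^8 = 6561.
Step 3: Hamming bound ⌊q^n / V_q(n,t)⌋ = ⌊6561/17⌋ = 385.
Step 4: Compare |C| = 209 to 385: satisfied.
The claimed |C| lies below the Hamming bound.


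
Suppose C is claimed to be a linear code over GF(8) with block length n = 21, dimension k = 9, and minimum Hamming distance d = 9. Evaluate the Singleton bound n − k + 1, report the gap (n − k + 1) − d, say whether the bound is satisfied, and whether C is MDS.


Singleton RHS = n − k + 1 = 13, slack = 4, bound satisfied, not MDS.

Singleton bound: d ≤ n − k + 1.
Here n = 21, k = 9, so n − k + 1 = 13.
Given d = 9, check d ≤ 13: YES.
Slack = (n − k + 1) − d = 4.
The code is NOT MDS (slack = 4 > 0).
Description: the claimed parameters are [21, 9, 9]_8; such a code would be non-MDS.


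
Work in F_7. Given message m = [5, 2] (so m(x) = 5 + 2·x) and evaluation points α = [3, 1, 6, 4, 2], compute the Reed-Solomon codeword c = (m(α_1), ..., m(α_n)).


c = [4, 0, 3, 6, 2]

Message polynomial: m(x) = 5 + 2·x (mod 7).
For each evaluation point α_i, compute m(α_i) mod 7:
  α_1 = 3: Horner steps 2 → 4, so m(3) = 4.
  α_2 = 1: Horner steps 2 → 0, so m(1) = 0.
  α_3 = 6: Horner steps 2 → 3, so m(6) = 3.
  α_4 = 4: Horner steps 2 → 6, so m(4) = 6.
  α_5 = 2: Horner steps 2 → 2, so m(2) = 2.
Codeword c = [4, 0, 3, 6, 2] ∈ F_7^5.


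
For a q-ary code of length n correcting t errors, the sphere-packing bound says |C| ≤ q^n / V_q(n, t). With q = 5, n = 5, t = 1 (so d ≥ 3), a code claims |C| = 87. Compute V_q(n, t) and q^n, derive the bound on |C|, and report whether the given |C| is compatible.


V_q(n, t) = 21, q^n = 3125, Hamming bound = 148, |C| = 87 ≤ bound (satisfied).

Step 1: Compute V_q(n, t) = Σ_{j=0}^1 C(n, j) (q−1)^j.
  j = 0: C(5,0)·(4)^0 = 1·1 = 1.
  j = 1: C(5,1)·(4)^1 = 5·4 = 20.
  V_q(n, t) = 1 + 20 = 21.
Step 2: q^n = 5^5 = 3125.
Step 3: Hamming bound ⌊q^n / V_q(n,t)⌋ = ⌊3125/21⌋ = 148.
Step 4: Compare |C| = 87 to 148: satisfied.
The claimed |C| lies below the Hamming bound.


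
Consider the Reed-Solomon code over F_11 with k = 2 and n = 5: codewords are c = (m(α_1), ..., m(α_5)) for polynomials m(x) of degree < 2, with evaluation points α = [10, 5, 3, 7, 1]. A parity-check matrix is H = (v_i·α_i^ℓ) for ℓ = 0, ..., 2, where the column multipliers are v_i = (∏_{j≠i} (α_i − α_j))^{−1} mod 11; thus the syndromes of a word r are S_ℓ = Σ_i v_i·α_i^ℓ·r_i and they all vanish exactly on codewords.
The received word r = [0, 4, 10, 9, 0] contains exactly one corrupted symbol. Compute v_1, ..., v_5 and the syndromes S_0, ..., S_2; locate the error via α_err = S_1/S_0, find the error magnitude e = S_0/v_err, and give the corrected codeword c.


S = (2, 2, 2), error at position 5, error magnitude e = 6, c = [0, 4, 10, 9, 5].

Step 1: column multipliers v_i = (∏_{j≠i}(α_i − α_j))^{−1} mod 11.
  i = 1 (α = 10): (10−5)(10−3)(10−7)(10−1) = 5·7·3·9 = 945 ≡ 10, so v_1 = 10^{−1} = 10 (mod 11).
  i = 2 (α = 5): (5−10)(5−3)(5−7)(5−1) = (−5)·2·(−2)·4 = 80 ≡ 3, so v_2 = 3^{−1} = 4 (mod 11).
  i = 3 (α = 3): (3−10)(3−5)(3−7)(3−1) = (−7)·(−2)·(−4)·2 = −112 ≡ 9, so v_3 = 9^{−1} = 5 (mod 11).
  i = 4 (α = 7): (7−10)(7−5)(7−3)(7−1) = (−3)·2·4·6 = −144 ≡ 10, so v_4 = 10^{−1} = 10 (mod 11).
  i = 5 (α = 1): (1−10)(1−5)(1−3)(1−7) = (−9)·(−4)·(−2)·(−6) = 432 ≡ 3, so v_5 = 3^{−1} = 4 (mod 11).
  v = [10, 4, 5, 10, 4].
Step 2: syndromes of r = [0, 4, 10, 9, 0] (all sums mod 11).
  S_0 = Σ v_i r_i = 10·0 + 4·4 + 5·10 + 10·9 + 4·0 = 156 ≡ 2.
  S_1 = Σ v_i α_i r_i = 10·10·0 + 4·5·4 + 5·3·10 + 10·7·9 + 4·1·0 = 860 ≡ 2.
  α_i^2 mod 11 = [1, 3, 9, 5, 1].
  S_2 = Σ v_i α_i^2 r_i = 10·1·0 + 4·3·4 + 5·9·10 + 10·5·9 + 4·1·0 = 948 ≡ 2.
  S = (2, 2, 2) ≠ 0, so r is not a codeword (an error is present).
Step 3: locate the error. For a single error e at position i, S_ℓ = v_i·e·α_i^ℓ, so α_err = S_1/S_0.
  S_0^{−1} = 2^{−1} = 6 (mod 11), so α_err = 2·6 = 12 ≡ 1 = α_5. Error position i = 5.
  Consistency check: S_2/S_1 = 2·6 = 12 ≡ 1 = α_err ✓ (single-error assumption holds).
Step 4: error magnitude e = S_0/v_5 = S_0·∏_{j≠5}(α_5 − α_j) = 2·3 = 6 ≡ 6 (mod 11).
Step 5: correct position 5: c_5 = r_5 − e = 0 − 6 ≡ 5 (mod 11). Hence c = [0, 4, 10, 9, 5].
  Check: interpolating c through the α_i gives m(x) = 8 + 8·x (degree < 2) with m(α_i) = c_i for every i, so c is indeed a codeword.


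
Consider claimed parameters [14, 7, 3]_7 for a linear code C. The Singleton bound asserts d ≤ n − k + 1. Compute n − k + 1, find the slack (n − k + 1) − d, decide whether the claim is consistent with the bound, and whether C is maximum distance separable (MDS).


Singleton RHS = n − k + 1 = 8, slack = 5, bound satisfied, not MDS.

Singleton bound: d ≤ n − k + 1.
Here n = 14, k = 7, so n − k + 1 = 8.
Given d = 3, check d ≤ 8: YES.
Slack = (n − k + 1) − d = 5.
The code is NOT MDS (slack = 5 > 0).
Description: the claimed parameters are [14, 7, 3]_7; such a code would be non-MDS.


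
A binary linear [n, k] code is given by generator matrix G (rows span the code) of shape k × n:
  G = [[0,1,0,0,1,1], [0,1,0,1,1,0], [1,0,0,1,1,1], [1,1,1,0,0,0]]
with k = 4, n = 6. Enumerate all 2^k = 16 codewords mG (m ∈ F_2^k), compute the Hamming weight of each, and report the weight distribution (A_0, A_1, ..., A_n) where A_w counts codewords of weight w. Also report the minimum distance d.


Weight distribution: A_0 = 1, A_2 = 4, A_3 = 6, A_4 = 3, A_5 = 2. Minimum distance d = 2.

Enumerate all 2^4 = 16 messages m ∈ F_2^4.
For each, compute codeword c = mG in F_2^6, then tally its weight.
  m = 0000 → c = 000000, weight = 0.
  m = 1000 → c = 010011, weight = 3.
  m = 0100 → c = 010110, weight = 3.
  m = 1100 → c = 000101, weight = 2.
  m = 0010 → c = 100111, weight = 4.
  m = 1010 → c = 110100, weight = 3.
  m = 0110 → c = 110001, weight = 3.
  m = 1110 → c = 100010, weight = 2.
  m = 0001 → c = 111000, weight = 3.
  m = 1001 → c = 101011, weight = 4.
  m = 0101 → c = 101110, weight = 4.
  m = 1101 → c = 111101, weight = 5.
  m = 0011 → c = 011111, weight = 5.
  m = 1011 → c = 001100, weight = 2.
  m = 0111 → c = 001001, weight = 2.
  m = 1111 → c = 011010, weight = 3.
Tally weights:
  weight 0: 1 codewords.
  weight 2: 4 codewords.
  weight 3: 6 codewords.
  weight 4: 3 codewords.
  weight 5: 2 codewords.
Minimum distance d = smallest w > 0 with A_w > 0 = 2.
Sanity: Σ A_w = 16 = 2^4 = 16 ✓.


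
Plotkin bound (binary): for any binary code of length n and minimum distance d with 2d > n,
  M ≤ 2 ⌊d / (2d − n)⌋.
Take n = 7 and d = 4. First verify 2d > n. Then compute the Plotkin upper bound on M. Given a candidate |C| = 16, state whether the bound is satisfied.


Plotkin bound M ≤ 8; given |C| = 16 > bound (violated).

Check applicability: 2d = 8, n = 7.
2d − n = 1 > 0, so Plotkin applies.
Compute d/(2d−n) = 4/1 ≈ 4.0000.
⌊d/(2d−n)⌋ = 4.
Plotkin bound: M ≤ 2·4 = 8.
Given |C| = 16, check: VIOLATED.
This |C| is above the Plotkin bound, so no binary code with n = 7, d = 4 and 16 codewords exists.


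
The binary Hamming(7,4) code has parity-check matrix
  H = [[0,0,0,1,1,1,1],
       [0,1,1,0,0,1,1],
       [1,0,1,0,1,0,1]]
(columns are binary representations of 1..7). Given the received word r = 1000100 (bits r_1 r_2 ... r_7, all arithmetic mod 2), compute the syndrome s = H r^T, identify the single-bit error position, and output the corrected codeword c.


s = (1, 0, 0)^T, error position = 4, corrected codeword c = 1001100

Compute s = H r^T mod 2 one row at a time:
  s_1 = 0 + 1 + 0 + 0 = 1 ≡ 1 (mod 2).
  s_2 = 0 + 0 + 0 + 0 = 0 ≡ 0 (mod 2).
  s_3 = 1 + 0 + 1 + 0 = 2 ≡ 0 (mod 2).
s = (1, 0, 0)^T — this equals column 4 of H (binary 100), so error is at position 4.
Correct: flip bit 4 of r = 1000100 to get c = 1001100.


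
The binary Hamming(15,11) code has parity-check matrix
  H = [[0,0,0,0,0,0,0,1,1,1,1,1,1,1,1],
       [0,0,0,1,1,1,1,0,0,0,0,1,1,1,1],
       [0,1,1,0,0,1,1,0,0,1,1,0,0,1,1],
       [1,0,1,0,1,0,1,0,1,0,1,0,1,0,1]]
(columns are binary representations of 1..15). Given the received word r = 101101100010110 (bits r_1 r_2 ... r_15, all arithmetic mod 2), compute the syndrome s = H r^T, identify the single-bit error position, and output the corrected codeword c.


s = (1, 1, 1, 1)^T, error position = 15, corrected codeword c = 101101100010111

Compute s = H r^T mod 2 one row at a time:
  s_1 = 0 + 0 + 0 + 1 + 0 + 1 + 1 + 0 = 3 ≡ 1 (mod 2).
  s_2 = 1 + 0 + 1 + 1 + 0 + 1 + 1 + 0 = 5 ≡ 1 (mod 2).
  s_3 = 0 + 1 + 1 + 1 + 0 + 1 + 1 + 0 = 5 ≡ 1 (mod 2).
  s_4 = 1 + 1 + 0 + 1 + 0 + 1 + 1 + 0 = 5 ≡ 1 (mod 2).
s = (1, 1, 1, 1)^T — this equals column 15 of H (binary 1111), so error is at position 15.
Correct: flip bit 15 of r = 101101100010110 to get c = 101101100010111.


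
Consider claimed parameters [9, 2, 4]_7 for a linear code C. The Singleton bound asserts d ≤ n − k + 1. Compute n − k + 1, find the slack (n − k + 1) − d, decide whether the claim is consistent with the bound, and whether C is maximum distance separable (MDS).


Singleton RHS = n − k + 1 = 8, slack = 4, bound satisfied, not MDS.

Singleton bound: d ≤ n − k + 1.
Here n = 9, k = 2, so n − k + 1 = 8.
Given d = 4, check d ≤ 8: YES.
Slack = (n − k + 1) − d = 4.
The code is NOT MDS (slack = 4 > 0).
Description: the claimed parameters are [9, 2, 4]_7; such a code would be non-MDS.


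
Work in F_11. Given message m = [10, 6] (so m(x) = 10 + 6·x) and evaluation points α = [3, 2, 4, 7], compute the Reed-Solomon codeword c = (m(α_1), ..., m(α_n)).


c = [6, 0, 1, 8]

Message polynomial: m(x) = 10 + 6·x (mod 11).
For each evaluation point α_i, compute m(α_i) mod 11:
  α_1 = 3: Horner steps 6 → 6, so m(3) = 6.
  α_2 = 2: Horner steps 6 → 0, so m(2) = 0.
  α_3 = 4: Horner steps 6 → 1, so m(4) = 1.
  α_4 = 7: Horner steps 6 → 8, so m(7) = 8.
Codeword c = [6, 0, 1, 8] ∈ F_11^4.


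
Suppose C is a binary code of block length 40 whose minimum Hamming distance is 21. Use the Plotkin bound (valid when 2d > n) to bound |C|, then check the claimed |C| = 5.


Plotkin bound M ≤ 20; given |C| = 5 ≤ bound (satisfied).

Check applicability: 2d = 42, n = 40.
2d − n = 2 > 0, so Plotkin applies.
Compute d/(2d−n) = 21/2 ≈ 10.5000.
⌊d/(2d−n)⌋ = 10.
Plotkin bound: M ≤ 2·10 = 20.
Given |C| = 5, check: satisfied.
This |C| is below the Plotkin bound.


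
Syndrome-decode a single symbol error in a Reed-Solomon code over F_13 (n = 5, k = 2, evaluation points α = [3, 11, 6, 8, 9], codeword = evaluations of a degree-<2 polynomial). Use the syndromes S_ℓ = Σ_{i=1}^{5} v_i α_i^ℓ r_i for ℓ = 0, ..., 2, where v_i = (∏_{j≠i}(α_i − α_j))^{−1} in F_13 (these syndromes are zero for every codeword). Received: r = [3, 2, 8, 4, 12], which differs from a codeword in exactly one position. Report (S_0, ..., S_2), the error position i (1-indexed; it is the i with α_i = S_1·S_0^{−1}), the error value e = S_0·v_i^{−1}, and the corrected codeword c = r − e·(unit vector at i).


S = (7, 3, 5), error at position 3, error magnitude e = 7, c = [3, 2, 1, 4, 12].

Step 1: column multipliers v_i = (∏_{j≠i}(α_i − α_j))^{−1} mod 13.
  i = 1 (α = 3): (3−11)(3−6)(3−8)(3−9) = (−8)·(−3)·(−5)·(−6) = 720 ≡ 5, so v_1 = 5^{−1} = 8 (mod 13).
  i = 2 (α = 11): (11−3)(11−6)(11−8)(11−9) = 8·5·3·2 = 240 ≡ 6, so v_2 = 6^{−1} = 11 (mod 13).
  i = 3 (α = 6): (6−3)(6−11)(6−8)(6−9) = 3·(−5)·(−2)·(−3) = −90 ≡ 1, so v_3 = 1^{−1} = 1 (mod 13).
  i = 4 (α = 8): (8−3)(8−11)(8−6)(8−9) = 5·(−3)·2·(−1) = 30 ≡ 4, so v_4 = 4^{−1} = 10 (mod 13).
  i = 5 (α = 9): (9−3)(9−11)(9−6)(9−8) = 6·(−2)·3·1 = −36 ≡ 3, so v_5 = 3^{−1} = 9 (mod 13).
  v = [8, 11, 1, 10, 9].
Step 2: syndromes of r = [3, 2, 8, 4, 12] (all sums mod 13).
  S_0 = Σ v_i r_i = 8·3 + 11·2 + 1·8 + 10·4 + 9·12 = 202 ≡ 7.
  S_1 = Σ v_i α_i r_i = 8·3·3 + 11·11·2 + 1·6·8 + 10·8·4 + 9·9·12 = 1654 ≡ 3.
  α_i^2 mod 13 = [9, 4, 10, 12, 3].
  S_2 = Σ v_i α_i^2 r_i = 8·9·3 + 11·4·2 + 1·10·8 + 10·12·4 + 9·3·12 = 1188 ≡ 5.
  S = (7, 3, 5) ≠ 0, so r is not a codeword (an error is present).
Step 3: locate the error. For a single error e at position i, S_ℓ = v_i·e·α_i^ℓ, so α_err = S_1/S_0.
  S_0^{−1} = 7^{−1} = 2 (mod 13), so α_err = 3·2 = 6 ≡ 6 = α_3. Error position i = 3.
  Consistency check: S_2/S_1 = 5·9 = 45 ≡ 6 = α_err ✓ (single-error assumption holds).
Step 4: error magnitude e = S_0/v_3 = S_0·∏_{j≠3}(α_3 − α_j) = 7·1 = 7 ≡ 7 (mod 13).
Step 5: correct position 3: c_3 = r_3 − e = 8 − 7 ≡ 1 (mod 13). Hence c = [3, 2, 1, 4, 12].
  Check: interpolating c through the α_i gives m(x) = 5 + 8·x (degree < 2) with m(α_i) = c_i for every i, so c is indeed a codeword.


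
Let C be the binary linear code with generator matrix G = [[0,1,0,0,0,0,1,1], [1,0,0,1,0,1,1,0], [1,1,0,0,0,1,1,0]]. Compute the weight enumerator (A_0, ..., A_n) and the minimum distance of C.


Weight distribution: A_0 = 1, A_2 = 1, A_3 = 3, A_4 = 2, A_5 = 1. Minimum distance d = 2.

Enumerate all 2^3 = 8 messages m ∈ F_2^3.
For each, compute codeword c = mG in F_2^8, then tally its weight.
  m = 000 → c = 00000000, weight = 0.
  m = 100 → c = 01000011, weight = 3.
  m = 010 → c = 10010110, weight = 4.
  m = 110 → c = 11010101, weight = 5.
  m = 001 → c = 11000110, weight = 4.
  m = 101 → c = 10000101, weight = 3.
  m = 011 → c = 01010000, weight = 2.
  m = 111 → c = 00010011, weight = 3.
Tally weights:
  weight 0: 1 codewords.
  weight 2: 1 codewords.
  weight 3: 3 codewords.
  weight 4: 2 codewords.
  weight 5: 1 codewords.
Minimum distance d = smallest w > 0 with A_w > 0 = 2.
Sanity: Σ A_w = 8 = 2^3 = 8 ✓.


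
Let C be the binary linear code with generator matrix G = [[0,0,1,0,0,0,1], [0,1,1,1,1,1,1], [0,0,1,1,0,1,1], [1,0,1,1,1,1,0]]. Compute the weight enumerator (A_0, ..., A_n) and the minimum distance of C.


Weight distribution: A_0 = 1, A_2 = 3, A_3 = 4, A_4 = 3, A_5 = 4, A_6 = 1. Minimum distance d = 2.

Enumerate all 2^4 = 16 messages m ∈ F_2^4.
For each, compute codeword c = mG in F_2^7, then tally its weight.
  m = 0000 → c = 0000000, weight = 0.
  m = 1000 → c = 0010001, weight = 2.
  m = 0100 → c = 0111111, weight = 6.
  m = 1100 → c = 0101110, weight = 4.
  m = 0010 → c = 0011011, weight = 4.
  m = 1010 → c = 0001010, weight = 2.
  m = 0110 → c = 0100100, weight = 2.
  m = 1110 → c = 0110101, weight = 4.
  m = 0001 → c = 1011110, weight = 5.
  m = 1001 → c = 1001111, weight = 5.
  m = 0101 → c = 1100001, weight = 3.
  m = 1101 → c = 1110000, weight = 3.
  m = 0011 → c = 1000101, weight = 3.
  m = 1011 → c = 1010100, weight = 3.
  m = 0111 → c = 1111010, weight = 5.
  m = 1111 → c = 1101011, weight = 5.
Tally weights:
  weight 0: 1 codewords.
  weight 2: 3 codewords.
  weight 3: 4 codewords.
  weight 4: 3 codewords.
  weight 5: 4 codewords.
  weight 6: 1 codewords.
Minimum distance d = smallest w > 0 with A_w > 0 = 2.
Sanity: Σ A_w = 16 = 2^4 = 16 ✓.


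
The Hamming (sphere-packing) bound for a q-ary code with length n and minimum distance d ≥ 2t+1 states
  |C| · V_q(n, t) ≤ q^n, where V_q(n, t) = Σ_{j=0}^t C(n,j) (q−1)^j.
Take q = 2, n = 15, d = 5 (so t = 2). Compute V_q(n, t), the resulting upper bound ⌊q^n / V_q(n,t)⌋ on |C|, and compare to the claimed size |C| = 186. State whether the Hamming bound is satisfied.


V_q(n, t) = 121, q^n = 32768, Hamming bound = 270, |C| = 186 ≤ bound (satisfied).

Step 1: Compute V_q(n, t) = Σ_{j=0}^2 C(n, j) (q−1)^j.
  j = 0: C(15,0)·(1)^0 = 1·1 = 1.
  j = 1: C(15,1)·(1)^1 = 15·1 = 15.
  j = 2: C(15,2)·(1)^2 = 105·1 = 105.
  V_q(n, t) = 1 + 15 + 105 = 121.
Step 2: q^n = 2^15 = 32768.
Step 3: Hamming bound ⌊q^n / V_q(n,t)⌋ = ⌊32768/121⌋ = 270.
Step 4: Compare |C| = 186 to 270: satisfied.
The claimed |C| lies below the Hamming bound.


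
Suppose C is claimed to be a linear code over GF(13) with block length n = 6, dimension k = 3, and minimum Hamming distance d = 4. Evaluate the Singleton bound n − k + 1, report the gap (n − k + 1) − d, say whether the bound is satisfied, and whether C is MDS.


Singleton RHS = n − k + 1 = 4, slack = 0, bound satisfied, MDS.

Singleton bound: d ≤ n − k + 1.
Here n = 6, k = 3, so n − k + 1 = 4.
Given d = 4, check d ≤ 4: YES.
Slack = (n − k + 1) − d = 0.
The code is MDS (slack = 0).
Description: the claimed parameters are [6, 3, 4]_13; such a code would be MDS (meets Singleton bound).


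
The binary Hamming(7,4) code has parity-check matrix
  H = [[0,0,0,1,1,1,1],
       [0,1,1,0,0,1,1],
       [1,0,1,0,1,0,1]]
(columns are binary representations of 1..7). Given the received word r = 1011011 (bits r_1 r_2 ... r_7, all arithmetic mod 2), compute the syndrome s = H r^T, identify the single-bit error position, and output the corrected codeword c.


s = (1, 1, 1)^T, error position = 7, corrected codeword c = 1011010

Compute s = H r^T mod 2 one row at a time:
  s_1 = 1 + 0 + 1 + 1 = 3 ≡ 1 (mod 2).
  s_2 = 0 + 1 + 1 + 1 = 3 ≡ 1 (mod 2).
  s_3 = 1 + 1 + 0 + 1 = 3 ≡ 1 (mod 2).
s = (1, 1, 1)^T — this equals column 7 of H (binary 111), so error is at position 7.
Correct: flip bit 7 of r = 1011011 to get c = 1011010.


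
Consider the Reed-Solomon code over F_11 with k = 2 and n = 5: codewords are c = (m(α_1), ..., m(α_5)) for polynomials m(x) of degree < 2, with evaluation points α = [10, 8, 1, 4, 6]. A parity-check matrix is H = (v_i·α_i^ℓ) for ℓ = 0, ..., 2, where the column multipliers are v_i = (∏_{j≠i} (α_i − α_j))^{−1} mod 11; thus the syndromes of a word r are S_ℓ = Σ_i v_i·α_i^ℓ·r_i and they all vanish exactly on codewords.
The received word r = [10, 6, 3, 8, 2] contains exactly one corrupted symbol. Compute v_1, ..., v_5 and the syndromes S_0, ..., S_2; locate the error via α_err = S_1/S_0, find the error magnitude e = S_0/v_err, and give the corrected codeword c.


S = (1, 4, 5), error at position 4, error magnitude e = 10, c = [10, 6, 3, 9, 2].

Step 1: column multipliers v_i = (∏_{j≠i}(α_i − α_j))^{−1} mod 11.
  i = 1 (α = 10): (10−8)(10−1)(10−4)(10−6) = 2·9·6·4 = 432 ≡ 3, so v_1 = 3^{−1} = 4 (mod 11).
  i = 2 (α = 8): (8−10)(8−1)(8−4)(8−6) = (−2)·7·4·2 = −112 ≡ 9, so v_2 = 9^{−1} = 5 (mod 11).
  i = 3 (α = 1): (1−10)(1−8)(1−4)(1−6) = (−9)·(−7)·(−3)·(−5) = 945 ≡ 10, so v_3 = 10^{−1} = 10 (mod 11).
  i = 4 (α = 4): (4−10)(4−8)(4−1)(4−6) = (−6)·(−4)·3·(−2) = −144 ≡ 10, so v_4 = 10^{−1} = 10 (mod 11).
  i = 5 (α = 6): (6−10)(6−8)(6−1)(6−4) = (−4)·(−2)·5·2 = 80 ≡ 3, so v_5 = 3^{−1} = 4 (mod 11).
  v = [4, 5, 10, 10, 4].
Step 2: syndromes of r = [10, 6, 3, 8, 2] (all sums mod 11).
  S_0 = Σ v_i r_i = 4·10 + 5·6 + 10·3 + 10·8 + 4·2 = 188 ≡ 1.
  S_1 = Σ v_i α_i r_i = 4·10·10 + 5·8·6 + 10·1·3 + 10·4·8 + 4·6·2 = 1038 ≡ 4.
  α_i^2 mod 11 = [1, 9, 1, 5, 3].
  S_2 = Σ v_i α_i^2 r_i = 4·1·10 + 5·9·6 + 10·1·3 + 10·5·8 + 4·3·2 = 764 ≡ 5.
  S = (1, 4, 5) ≠ 0, so r is not a codeword (an error is present).
Step 3: locate the error. For a single error e at position i, S_ℓ = v_i·e·α_i^ℓ, so α_err = S_1/S_0.
  S_0^{−1} = 1^{−1} = 1 (mod 11), so α_err = 4·1 = 4 ≡ 4 = α_4. Error position i = 4.
  Consistency check: S_2/S_1 = 5·3 = 15 ≡ 4 = α_err ✓ (single-error assumption holds).
Step 4: error magnitude e = S_0/v_4 = S_0·∏_{j≠4}(α_4 − α_j) = 1·10 = 10 ≡ 10 (mod 11).
Step 5: correct position 4: c_4 = r_4 − e = 8 − 10 ≡ 9 (mod 11). Hence c = [10, 6, 3, 9, 2].
  Check: interpolating c through the α_i gives m(x) = 1 + 2·x (degree < 2) with m(α_i) = c_i for every i, so c is indeed a codeword.


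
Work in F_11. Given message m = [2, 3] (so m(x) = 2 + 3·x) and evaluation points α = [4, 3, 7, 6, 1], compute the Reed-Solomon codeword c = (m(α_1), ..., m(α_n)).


c = [3, 0, 1, 9, 5]

Message polynomial: m(x) = 2 + 3·x (mod 11).
For each evaluation point α_i, compute m(α_i) mod 11:
  α_1 = 4: Horner steps 3 → 3, so m(4) = 3.
  α_2 = 3: Horner steps 3 → 0, so m(3) = 0.
  α_3 = 7: Horner steps 3 → 1, so m(7) = 1.
  α_4 = 6: Horner steps 3 → 9, so m(6) = 9.
  α_5 = 1: Horner steps 3 → 5, so m(1) = 5.
Codeword c = [3, 0, 1, 9, 5] ∈ F_11^5.


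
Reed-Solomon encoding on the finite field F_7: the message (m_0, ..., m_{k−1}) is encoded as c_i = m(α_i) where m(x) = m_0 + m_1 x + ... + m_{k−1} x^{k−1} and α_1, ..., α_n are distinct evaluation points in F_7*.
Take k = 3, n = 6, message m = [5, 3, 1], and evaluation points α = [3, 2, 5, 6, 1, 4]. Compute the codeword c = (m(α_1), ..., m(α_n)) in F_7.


c = [2, 1, 3, 3, 2, 5]

Message polynomial: m(x) = 5 + 3·x + 1·x^2 (mod 7).
For each evaluation point α_i, compute m(α_i) mod 7:
  α_1 = 3: Horner steps 1 → 6 → 2, so m(3) = 2.
  α_2 = 2: Horner steps 1 → 5 → 1, so m(2) = 1.
  α_3 = 5: Horner steps 1 → 1 → 3, so m(5) = 3.
  α_4 = 6: Horner steps 1 → 2 → 3, so m(6) = 3.
  α_5 = 1: Horner steps 1 → 4 → 2, so m(1) = 2.
  α_6 = 4: Horner steps 1 → 0 → 5, so m(4) = 5.
Codeword c = [2, 1, 3, 3, 2, 5] ∈ F_7^6.


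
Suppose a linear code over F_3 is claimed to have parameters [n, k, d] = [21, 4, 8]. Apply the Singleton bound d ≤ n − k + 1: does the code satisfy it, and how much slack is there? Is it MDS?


Singleton RHS = n − k + 1 = 18, slack = 10, bound satisfied, not MDS.

Singleton bound: d ≤ n − k + 1.
Here n = 21, k = 4, so n − k + 1 = 18.
Given d = 8, check d ≤ 18: YES.
Slack = (n − k + 1) − d = 10.
The code is NOT MDS (slack = 10 > 0).
Description: the claimed parameters are [21, 4, 8]_3; such a code would be non-MDS.


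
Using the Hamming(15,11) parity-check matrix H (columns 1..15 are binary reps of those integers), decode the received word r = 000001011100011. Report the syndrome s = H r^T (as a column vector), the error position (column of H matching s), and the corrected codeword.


s = (1, 1, 0, 0)^T, error position = 12, corrected codeword c = 000001011101011

Compute s = H r^T mod 2 one row at a time:
  s_1 = 1 + 1 + 1 + 0 + 0 + 0 + 1 + 1 = 5 ≡ 1 (mod 2).
  s_2 = 0 + 0 + 1 + 0 + 0 + 0 + 1 + 1 = 3 ≡ 1 (mod 2).
  s_3 = 0 + 0 + 1 + 0 + 1 + 0 + 1 + 1 = 4 ≡ 0 (mod 2).
  s_4 = 0 + 0 + 0 + 0 + 1 + 0 + 0 + 1 = 2 ≡ 0 (mod 2).
s = (1, 1, 0, 0)^T — this equals column 12 of H (binary 1100), so error is at position 12.
Correct: flip bit 12 of r = 000001011100011 to get c = 000001011101011.


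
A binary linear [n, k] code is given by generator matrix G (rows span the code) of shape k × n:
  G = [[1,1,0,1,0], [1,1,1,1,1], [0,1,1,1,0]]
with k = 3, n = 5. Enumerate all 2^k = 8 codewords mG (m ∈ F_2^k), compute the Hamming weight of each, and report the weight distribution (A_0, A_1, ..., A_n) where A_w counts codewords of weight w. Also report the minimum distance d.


Weight distribution: A_0 = 1, A_2 = 3, A_3 = 3, A_5 = 1. Minimum distance d = 2.

Enumerate all 2^3 = 8 messages m ∈ F_2^3.
For each, compute codeword c = mG in F_2^5, then tally its weight.
  m = 000 → c = 00000, weight = 0.
  m = 100 → c = 11010, weight = 3.
  m = 010 → c = 11111, weight = 5.
  m = 110 → c = 00101, weight = 2.
  m = 001 → c = 01110, weight = 3.
  m = 101 → c = 10100, weight = 2.
  m = 011 → c = 10001, weight = 2.
  m = 111 → c = 01011, weight = 3.
Tally weights:
  weight 0: 1 codewords.
  weight 2: 3 codewords.
  weight 3: 3 codewords.
  weight 5: 1 codewords.
Minimum distance d = smallest w > 0 with A_w > 0 = 2.
Sanity: Σ A_w = 8 = 2^3 = 8 ✓.


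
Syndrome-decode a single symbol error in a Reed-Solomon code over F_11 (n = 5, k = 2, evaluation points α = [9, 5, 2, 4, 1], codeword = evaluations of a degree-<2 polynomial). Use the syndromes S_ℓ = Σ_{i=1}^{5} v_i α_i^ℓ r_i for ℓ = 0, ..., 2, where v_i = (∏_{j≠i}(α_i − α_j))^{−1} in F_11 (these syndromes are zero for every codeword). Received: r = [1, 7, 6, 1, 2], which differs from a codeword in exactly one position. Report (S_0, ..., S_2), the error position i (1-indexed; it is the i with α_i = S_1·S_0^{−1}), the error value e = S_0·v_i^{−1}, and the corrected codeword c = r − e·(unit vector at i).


S = (8, 10, 7), error at position 4, error magnitude e = 9, c = [1, 7, 6, 3, 2].

Step 1: column multipliers v_i = (∏_{j≠i}(α_i − α_j))^{−1} mod 11.
  i = 1 (α = 9): (9−5)(9−2)(9−4)(9−1) = 4·7·5·8 = 1120 ≡ 9, so v_1 = 9^{−1} = 5 (mod 11).
  i = 2 (α = 5): (5−9)(5−2)(5−4)(5−1) = (−4)·3·1·4 = −48 ≡ 7, so v_2 = 7^{−1} = 8 (mod 11).
  i = 3 (α = 2): (2−9)(2−5)(2−4)(2−1) = (−7)·(−3)·(−2)·1 = −42 ≡ 2, so v_3 = 2^{−1} = 6 (mod 11).
  i = 4 (α = 4): (4−9)(4−5)(4−2)(4−1) = (−5)·(−1)·2·3 = 30 ≡ 8, so v_4 = 8^{−1} = 7 (mod 11).
  i = 5 (α = 1): (1−9)(1−5)(1−2)(1−4) = (−8)·(−4)·(−1)·(−3) = 96 ≡ 8, so v_5 = 8^{−1} = 7 (mod 11).
  v = [5, 8, 6, 7, 7].
Step 2: syndromes of r = [1, 7, 6, 1, 2] (all sums mod 11).
  S_0 = Σ v_i r_i = 5·1 + 8·7 + 6·6 + 7·1 + 7·2 = 118 ≡ 8.
  S_1 = Σ v_i α_i r_i = 5·9·1 + 8·5·7 + 6·2·6 + 7·4·1 + 7·1·2 = 439 ≡ 10.
  α_i^2 mod 11 = [4, 3, 4, 5, 1].
  S_2 = Σ v_i α_i^2 r_i = 5·4·1 + 8·3·7 + 6·4·6 + 7·5·1 + 7·1·2 = 381 ≡ 7.
  S = (8, 10, 7) ≠ 0, so r is not a codeword (an error is present).
Step 3: locate the error. For a single error e at position i, S_ℓ = v_i·e·α_i^ℓ, so α_err = S_1/S_0.
  S_0^{−1} = 8^{−1} = 7 (mod 11), so α_err = 10·7 = 70 ≡ 4 = α_4. Error position i = 4.
  Consistency check: S_2/S_1 = 7·10 = 70 ≡ 4 = α_err ✓ (single-error assumption holds).
Step 4: error magnitude e = S_0/v_4 = S_0·∏_{j≠4}(α_4 − α_j) = 8·8 = 64 ≡ 9 (mod 11).
Step 5: correct position 4: c_4 = r_4 − e = 1 − 9 ≡ 3 (mod 11). Hence c = [1, 7, 6, 3, 2].
  Check: interpolating c through the α_i gives m(x) = 9 + 4·x (degree < 2) with m(α_i) = c_i for every i, so c is indeed a codeword.


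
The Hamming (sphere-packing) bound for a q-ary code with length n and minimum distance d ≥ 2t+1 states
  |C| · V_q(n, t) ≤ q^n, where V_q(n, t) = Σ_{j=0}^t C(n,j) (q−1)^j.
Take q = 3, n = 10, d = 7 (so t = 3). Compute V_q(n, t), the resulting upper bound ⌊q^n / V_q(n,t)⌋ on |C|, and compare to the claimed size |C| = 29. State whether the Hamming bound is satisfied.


V_q(n, t) = 1161, q^n = 59049, Hamming bound = 50, |C| = 29 ≤ bound (satisfied).

Step 1: Compute V_q(n, t) = Σ_{j=0}^3 C(n, j) (q−1)^j.
  j = 0: C(10,0)·(2)^0 = 1·1 = 1.
  j = 1: C(10,1)·(2)^1 = 10·2 = 20.
  j = 2: C(10,2)·(2)^2 = 45·4 = 180.
  j = 3: C(10,3)·(2)^3 = 120·8 = 960.
  V_q(n, t) = 1 + 20 + 180 + 960 = 1161.
Step 2: q^n = 3^10 = 59049.
Step 3: Hamming bound ⌊q^n / V_q(n,t)⌋ = ⌊59049/1161⌋ = 50.
Step 4: Compare |C| = 29 to 50: satisfied.
The claimed |C| lies below the Hamming bound.


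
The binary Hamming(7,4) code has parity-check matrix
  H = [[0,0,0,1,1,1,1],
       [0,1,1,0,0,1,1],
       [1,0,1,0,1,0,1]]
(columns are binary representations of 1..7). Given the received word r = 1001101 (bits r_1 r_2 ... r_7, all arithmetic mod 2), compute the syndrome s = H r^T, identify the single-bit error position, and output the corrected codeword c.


s = (1, 1, 1)^T, error position = 7, corrected codeword c = 1001100

Compute s = H r^T mod 2 one row at a time:
  s_1 = 1 + 1 + 0 + 1 = 3 ≡ 1 (mod 2).
  s_2 = 0 + 0 + 0 + 1 = 1 ≡ 1 (mod 2).
  s_3 = 1 + 0 + 1 + 1 = 3 ≡ 1 (mod 2).
s = (1, 1, 1)^T — this equals column 7 of H (binary 111), so error is at position 7.
Correct: flip bit 7 of r = 1001101 to get c = 1001100.


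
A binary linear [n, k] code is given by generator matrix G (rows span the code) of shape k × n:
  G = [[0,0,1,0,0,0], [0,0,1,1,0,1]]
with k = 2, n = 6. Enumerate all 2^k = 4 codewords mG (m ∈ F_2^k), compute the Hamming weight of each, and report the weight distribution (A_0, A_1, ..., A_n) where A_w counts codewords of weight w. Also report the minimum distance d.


Weight distribution: A_0 = 1, A_1 = 1, A_2 = 1, A_3 = 1. Minimum distance d = 1.

Enumerate all 2^2 = 4 messages m ∈ F_2^2.
For each, compute codeword c = mG in F_2^6, then tally its weight.
  m = 00 → c = 000000, weight = 0.
  m = 10 → c = 001000, weight = 1.
  m = 01 → c = 001101, weight = 3.
  m = 11 → c = 000101, weight = 2.
Tally weights:
  weight 0: 1 codewords.
  weight 1: 1 codewords.
  weight 2: 1 codewords.
  weight 3: 1 codewords.
Minimum distance d = smallest w > 0 with A_w > 0 = 1.
Sanity: Σ A_w = 4 = 2^2 = 4 ✓.


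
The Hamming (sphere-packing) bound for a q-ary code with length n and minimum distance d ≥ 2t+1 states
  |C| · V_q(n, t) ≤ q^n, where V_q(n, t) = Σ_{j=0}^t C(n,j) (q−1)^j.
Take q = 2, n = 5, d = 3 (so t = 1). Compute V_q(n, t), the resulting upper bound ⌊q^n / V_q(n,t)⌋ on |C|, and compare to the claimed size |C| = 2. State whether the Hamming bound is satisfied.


V_q(n, t) = 6, q^n = 32, Hamming bound = 5, |C| = 2 ≤ bound (satisfied).

Step 1: Compute V_q(n, t) = Σ_{j=0}^1 C(n, j) (q−1)^j.
  j = 0: C(5,0)·(1)^0 = 1·1 = 1.
  j = 1: C(5,1)·(1)^1 = 5·1 = 5.
  V_q(n, t) = 1 + 5 = 6.
Step 2: q^n = 2^5 = 32.
Step 3: Hamming bound ⌊q^n / V_q(n,t)⌋ = ⌊32/6⌋ = 5.
Step 4: Compare |C| = 2 to 5: satisfied.
The claimed |C| lies below the Hamming bound.
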